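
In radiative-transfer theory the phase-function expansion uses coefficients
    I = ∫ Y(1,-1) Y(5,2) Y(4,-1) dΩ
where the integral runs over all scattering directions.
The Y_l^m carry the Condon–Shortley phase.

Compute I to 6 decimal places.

m-sum 0 ✓  L=10 even ✓  4≤4≤6 ✓
Π(2lᵢ+1) = 3×11×9 = 297
triangle coeff Δ(1,5,4) = 1/495
Σ_t [1,1]: t=1:−1/576 = -1/576
(3j)²=5/99 [(1 5 4; 0 0 0)], sign=-1
Σ_t [2,2]: t=2:+1/1440 = 1/1440
(3j)²=7/165 [(1 5 4; -1 2 -1)], sign=-1
⇒ 4πI² = 7/11
I = (+1)√(7/11/(4π)) = 0.22503380

0.225034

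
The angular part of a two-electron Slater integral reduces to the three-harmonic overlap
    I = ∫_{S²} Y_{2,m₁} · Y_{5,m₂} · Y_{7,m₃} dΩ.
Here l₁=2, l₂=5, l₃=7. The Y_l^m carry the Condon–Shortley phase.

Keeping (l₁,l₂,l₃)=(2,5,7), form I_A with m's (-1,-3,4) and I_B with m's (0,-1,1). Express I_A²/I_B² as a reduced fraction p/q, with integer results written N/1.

33/28

Shared (l₁,l₂,l₃)=(2,5,7): N and (l;000)² cancel in I_A²/I_B².
A: Δ = 0!·4!·10!/15! = 1/15015; Racah Σ t=0..0: t=0:+1/483840 = 1/483840; ⇒ 3j(2 5 7; -1 -3 4)² = 3/91, sgn -1
B: Δ = 0!·4!·10!/15! = 1/15015; Racah Σ t=0..0: t=0:+1/69120 = 1/69120; ⇒ 3j(2 5 7; 0 -1 1)² = 4/143, sgn +1
I_A²/I_B² = (3/91)/(4/143) = 33/28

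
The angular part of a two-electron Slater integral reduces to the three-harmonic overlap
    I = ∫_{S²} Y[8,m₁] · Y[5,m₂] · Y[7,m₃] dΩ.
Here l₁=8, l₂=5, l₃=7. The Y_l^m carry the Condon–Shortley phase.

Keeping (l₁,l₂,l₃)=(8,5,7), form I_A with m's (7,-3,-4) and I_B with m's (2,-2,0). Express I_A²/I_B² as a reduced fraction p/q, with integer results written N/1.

Same 8,5,7: normalisation and zero-m 3j drop out of the ratio.
A: Δ: 6! 10! 4! / 21! → 1/814773960; sum: t=0:+1/1045094400 t=1:−1/2612736000 = 1/1741824000; 3j²(8 5 7; 7 -3 -4) = Δ·Π!·Σ² = 33/3230  (sign -1)
B: Δ: 6! 10! 4! / 21! → 1/814773960; sum: t=0:+1/74649600 t=1:−1/6912000 t=2:+1/4976640 t=3:−1/26127360 = 41/1306368000; 3j²(8 5 7; 2 -2 0) = Δ·Π!·Σ² = 1681/692835  (sign -1)
I_A²/I_B² = (33/3230)/(1681/692835) = 14157/3362

14157/3362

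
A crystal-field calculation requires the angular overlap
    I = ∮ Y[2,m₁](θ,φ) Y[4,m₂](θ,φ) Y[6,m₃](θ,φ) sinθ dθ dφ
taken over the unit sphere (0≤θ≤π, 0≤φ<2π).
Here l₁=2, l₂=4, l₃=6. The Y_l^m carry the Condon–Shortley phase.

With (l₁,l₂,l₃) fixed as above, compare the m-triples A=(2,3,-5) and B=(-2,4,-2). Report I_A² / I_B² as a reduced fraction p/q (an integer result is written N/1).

l's match ⇒ only the (l;m) 3-j factors differ between A and B.
A: triangle coeff Δ(2,4,6) = 1/6435; Σ_t [0,0]: t=0:+1/120960 = 1/120960; (3j)²=2/39 [(2 4 6; 2 3 -5)], sign=-1
B: triangle coeff Δ(2,4,6) = 1/6435; Σ_t [0,0]: t=0:+1/967680 = 1/967680; (3j)²=1/6435 [(2 4 6; -2 4 -2)], sign=+1
I_A²/I_B² = (2/39)/(1/6435) = 330/1

330/1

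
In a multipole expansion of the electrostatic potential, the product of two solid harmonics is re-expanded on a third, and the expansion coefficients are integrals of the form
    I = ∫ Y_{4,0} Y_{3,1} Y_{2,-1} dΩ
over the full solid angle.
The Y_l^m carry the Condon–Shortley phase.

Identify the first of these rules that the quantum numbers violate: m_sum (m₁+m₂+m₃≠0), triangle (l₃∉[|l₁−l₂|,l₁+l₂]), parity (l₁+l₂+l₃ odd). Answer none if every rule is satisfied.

parity

m₁+m₂+m₃ = 0 + 1 − 1 = 0  ✓
triangle: |4−3|=1 ≤ l₃=2 ≤ 4+3=7  ✓
parity: l₁+l₂+l₃ = 9 is odd  ✗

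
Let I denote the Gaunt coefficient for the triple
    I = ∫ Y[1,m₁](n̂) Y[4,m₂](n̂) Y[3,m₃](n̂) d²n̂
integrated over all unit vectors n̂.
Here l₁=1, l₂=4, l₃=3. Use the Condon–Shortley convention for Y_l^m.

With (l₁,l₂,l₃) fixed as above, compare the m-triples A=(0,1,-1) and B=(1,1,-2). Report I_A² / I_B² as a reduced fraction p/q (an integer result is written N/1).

l's match ⇒ only the (l;m) 3-j factors differ between A and B.
A: triangle coeff Δ(1,4,3) = 1/252; Σ_t [1,1]: t=1:−1/48 = -1/48; (3j)²=5/84 [(1 4 3; 0 1 -1)], sign=-1
B: triangle coeff Δ(1,4,3) = 1/252; Σ_t [0,0]: t=0:+1/240 = 1/240; (3j)²=1/84 [(1 4 3; 1 1 -2)], sign=-1
I_A²/I_B² = (5/84)/(1/84) = 5/1

5/1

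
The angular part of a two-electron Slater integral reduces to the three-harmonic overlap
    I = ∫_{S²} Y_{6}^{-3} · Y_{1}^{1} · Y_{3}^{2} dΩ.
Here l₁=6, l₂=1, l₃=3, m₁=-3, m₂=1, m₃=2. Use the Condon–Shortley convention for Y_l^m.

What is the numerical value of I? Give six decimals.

|6−1|≤3≤6+1 violated ⇒ I = 0

0.000000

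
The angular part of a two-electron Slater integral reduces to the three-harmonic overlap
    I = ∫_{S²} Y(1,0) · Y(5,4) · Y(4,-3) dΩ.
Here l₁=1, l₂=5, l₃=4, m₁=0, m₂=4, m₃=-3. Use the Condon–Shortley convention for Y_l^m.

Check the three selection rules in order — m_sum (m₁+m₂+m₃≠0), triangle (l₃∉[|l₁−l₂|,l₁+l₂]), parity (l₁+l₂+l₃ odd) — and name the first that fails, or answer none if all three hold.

m_sum

Σmᵢ = 1  ✗
l₃∈[|l₁−l₂|,l₁+l₂]=[4,6], have l₃=4
Σlᵢ = 10 ⇒ even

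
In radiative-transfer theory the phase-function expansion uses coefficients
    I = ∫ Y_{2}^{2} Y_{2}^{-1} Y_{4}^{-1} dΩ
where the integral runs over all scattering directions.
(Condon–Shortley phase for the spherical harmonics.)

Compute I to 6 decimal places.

Checks pass: Σm=0; 8 even; l₃=4∈[0,4].
(2·2+1)(2·2+1)(2·4+1) = 225
Δ: 0! 4! 4! / 9! → 1/630
sum: t=0:+1/16 = 1/16
3j²(2 2 4; 0 0 0) = Δ·Π!·Σ² = 2/35  (sign +1)
sum: t=0:+1/144 = 1/144
3j²(2 2 4; 2 -1 -1) = Δ·Π!·Σ² = 1/126  (sign -1)
combine: 4πI² = 225·2/35·1/126 = 5/49
take √, sign -1: I = -0.09011188

-0.090112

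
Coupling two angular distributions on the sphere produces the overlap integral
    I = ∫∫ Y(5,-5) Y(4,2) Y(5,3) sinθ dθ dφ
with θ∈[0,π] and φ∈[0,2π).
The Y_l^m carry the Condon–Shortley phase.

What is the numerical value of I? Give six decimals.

-0.184127

Checks pass: Σm=0; 14 even; l₃=5∈[1,9].
(2·5+1)(2·4+1)(2·5+1) = 1089
Δ: 4! 6! 4! / 15! → 1/3153150
sum: t=0:+1/69120 t=1:−1/1728 t=2:+1/576 t=3:−1/1728 t=4:+1/69120 = 7/11520
3j²(5 4 5; 0 0 0) = Δ·Π!·Σ² = 2/143  (sign -1)
sum: t=4:+1/69120 = 1/69120
3j²(5 4 5; -5 2 3) = Δ·Π!·Σ² = 4/143  (sign +1)
combine: 4πI² = 1089·2/143·4/143 = 72/169
take √, sign -1: I = -0.18412721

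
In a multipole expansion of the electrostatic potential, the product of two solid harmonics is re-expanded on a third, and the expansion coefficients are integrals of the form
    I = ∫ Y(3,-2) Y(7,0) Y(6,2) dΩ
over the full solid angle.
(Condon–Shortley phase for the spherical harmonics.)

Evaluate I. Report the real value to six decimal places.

Rules hold: Σm=0, L=16 even, 4≤6≤10.
N = 7·15·13 = 1365
Δ = 4!·2!·10!/17! = 1/2042040
Racah Σ t=1..3: t=1:−1/207360 t=2:+1/57600 t=3:−1/207360 = 1/129600
⇒ 3j(3 7 6; 0 0 0)² = 168/12155, sgn +1
Racah Σ t=3..4: t=3:−1/207360 t=4:+1/725760 = -1/290304
⇒ 3j(3 7 6; -2 0 2)² = 125/7293, sgn -1
4πI² = N·(3j₀)²·(3jₘ)² = 147000/454597
I = -1·√(0.323363/4π) = -0.16041333

-0.160413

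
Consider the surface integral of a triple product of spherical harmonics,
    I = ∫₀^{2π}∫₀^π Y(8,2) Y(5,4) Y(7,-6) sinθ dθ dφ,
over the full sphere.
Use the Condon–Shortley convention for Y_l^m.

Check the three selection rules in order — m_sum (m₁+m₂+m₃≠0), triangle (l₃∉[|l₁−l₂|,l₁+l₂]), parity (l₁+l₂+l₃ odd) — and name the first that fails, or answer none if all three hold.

Σmᵢ = 0  ✓
l₃∈[|l₁−l₂|,l₁+l₂]=[3,13], have l₃=7  ✓
Σlᵢ = 20 ⇒ even  ✓

none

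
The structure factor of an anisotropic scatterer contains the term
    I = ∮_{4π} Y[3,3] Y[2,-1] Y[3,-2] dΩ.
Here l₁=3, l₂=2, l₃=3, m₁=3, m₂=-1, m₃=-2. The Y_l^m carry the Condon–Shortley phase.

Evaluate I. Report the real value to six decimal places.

-0.210261

Rules hold: Σm=0, L=8 even, 1≤3≤5.
N = 7·5·7 = 245
Δ = 2!·4!·2!/9! = 1/3780
Racah Σ t=0..2: t=0:+1/24 t=1:−1/4 t=2:+1/24 = -1/6
⇒ 3j(3 2 3; 0 0 0)² = 4/105, sgn +1
Racah Σ t=0..0: t=0:+1/48 = 1/48
⇒ 3j(3 2 3; 3 -1 -2)² = 5/84, sgn -1
4πI² = N·(3j₀)²·(3jₘ)² = 5/9
I = -1·√(0.555556/4π) = -0.21026104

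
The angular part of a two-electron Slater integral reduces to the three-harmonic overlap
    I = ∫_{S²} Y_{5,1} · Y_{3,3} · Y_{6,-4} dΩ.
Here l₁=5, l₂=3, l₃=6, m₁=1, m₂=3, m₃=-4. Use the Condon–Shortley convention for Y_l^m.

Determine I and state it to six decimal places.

-0.190675

m-sum 0 ✓  L=14 even ✓  2≤6≤8 ✓
Π(2lᵢ+1) = 11×7×13 = 1001
triangle coeff Δ(5,3,6) = 1/675675
Σ_t [0,2]: t=0:+1/8640 t=1:−1/2304 t=2:+1/8640 = -7/34560
(3j)²=7/429 [(5 3 6; 0 0 0)], sign=-1
Σ_t [2,2]: t=2:+1/69120 = 1/69120
(3j)²=4/143 [(5 3 6; 1 3 -4)], sign=+1
⇒ 4πI² = 196/429
I = (-1)√(196/429/(4π)) = -0.19067531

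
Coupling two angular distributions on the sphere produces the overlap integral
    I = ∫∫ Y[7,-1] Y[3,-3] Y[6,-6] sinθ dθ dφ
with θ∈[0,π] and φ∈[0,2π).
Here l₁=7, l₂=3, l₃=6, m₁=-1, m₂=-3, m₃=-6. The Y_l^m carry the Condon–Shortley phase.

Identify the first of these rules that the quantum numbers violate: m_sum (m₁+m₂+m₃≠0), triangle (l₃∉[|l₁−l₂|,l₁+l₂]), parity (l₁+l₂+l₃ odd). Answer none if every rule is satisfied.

Σmᵢ = -10  ✗
l₃∈[|l₁−l₂|,l₁+l₂]=[4,10], have l₃=6
Σlᵢ = 16 ⇒ even

m_sum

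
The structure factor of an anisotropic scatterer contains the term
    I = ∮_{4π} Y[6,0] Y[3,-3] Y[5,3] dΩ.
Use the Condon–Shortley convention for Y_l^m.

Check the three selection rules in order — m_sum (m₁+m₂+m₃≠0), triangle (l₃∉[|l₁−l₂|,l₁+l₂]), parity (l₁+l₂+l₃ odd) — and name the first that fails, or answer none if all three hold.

Σmᵢ = 0  ✓
l₃∈[|l₁−l₂|,l₁+l₂]=[3,9], have l₃=5  ✓
Σlᵢ = 14 ⇒ even  ✓

none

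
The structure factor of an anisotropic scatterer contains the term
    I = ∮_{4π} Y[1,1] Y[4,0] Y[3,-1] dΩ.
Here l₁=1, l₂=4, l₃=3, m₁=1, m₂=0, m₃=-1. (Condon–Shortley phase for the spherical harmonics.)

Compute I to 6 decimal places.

Checks pass: Σm=0; 8 even; l₃=3∈[3,5].
(2·1+1)(2·4+1)(2·3+1) = 189
Δ: 2! 0! 6! / 9! → 1/252
sum: t=1:−1/36 = -1/36
3j²(1 4 3; 0 0 0) = Δ·Π!·Σ² = 4/63  (sign +1)
sum: t=0:+1/96 = 1/96
3j²(1 4 3; 1 0 -1) = Δ·Π!·Σ² = 1/42  (sign +1)
combine: 4πI² = 189·4/63·1/42 = 2/7
take √, sign +1: I = 0.15078601

0.150786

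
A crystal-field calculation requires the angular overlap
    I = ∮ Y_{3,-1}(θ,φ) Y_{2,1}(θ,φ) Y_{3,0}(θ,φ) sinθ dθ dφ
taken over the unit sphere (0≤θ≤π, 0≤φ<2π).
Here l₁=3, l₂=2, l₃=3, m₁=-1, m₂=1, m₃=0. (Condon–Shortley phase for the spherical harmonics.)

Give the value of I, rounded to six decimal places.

Checks pass: Σm=0; 8 even; l₃=3∈[1,5].
(2·3+1)(2·2+1)(2·3+1) = 245
Δ: 2! 4! 2! / 9! → 1/3780
sum: t=0:+1/24 t=1:−1/4 t=2:+1/24 = -1/6
3j²(3 2 3; 0 0 0) = Δ·Π!·Σ² = 4/105  (sign +1)
sum: t=1:−1/12 t=2:+1/8 = 1/24
3j²(3 2 3; -1 1 0) = Δ·Π!·Σ² = 1/210  (sign -1)
combine: 4πI² = 245·4/105·1/210 = 2/45
take √, sign -1: I = -0.05947080

-0.059471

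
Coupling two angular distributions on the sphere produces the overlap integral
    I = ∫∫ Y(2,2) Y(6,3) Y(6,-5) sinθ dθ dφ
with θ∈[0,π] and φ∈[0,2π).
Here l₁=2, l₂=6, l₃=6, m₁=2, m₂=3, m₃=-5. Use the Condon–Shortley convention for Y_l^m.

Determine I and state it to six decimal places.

m-sum 0 ✓  L=14 even ✓  4≤6≤8 ✓
Π(2lᵢ+1) = 5×13×13 = 845
triangle coeff Δ(2,6,6) = 1/90090
Σ_t [0,2]: t=0:+1/69120 t=1:−1/14400 t=2:+1/69120 = -7/172800
(3j)²=14/715 [(2 6 6; 0 0 0)], sign=-1
Σ_t [0,0]: t=0:+1/1451520 = 1/1451520
(3j)²=1/91 [(2 6 6; 2 3 -5)], sign=-1
⇒ 4πI² = 2/11
I = (+1)√(2/11/(4π)) = 0.12028562

0.120286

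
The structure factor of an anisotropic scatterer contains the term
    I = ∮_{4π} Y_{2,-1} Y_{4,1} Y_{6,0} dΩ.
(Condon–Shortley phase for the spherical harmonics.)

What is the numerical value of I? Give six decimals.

Checks pass: Σm=0; 12 even; l₃=6∈[2,6].
(2·2+1)(2·4+1)(2·6+1) = 585
Δ: 0! 4! 8! / 13! → 1/6435
sum: t=0:+1/2304 = 1/2304
3j²(2 4 6; 0 0 0) = Δ·Π!·Σ² = 5/143  (sign +1)
sum: t=0:+1/4320 = 1/4320
3j²(2 4 6; -1 1 0) = Δ·Π!·Σ² = 8/429  (sign +1)
combine: 4πI² = 585·5/143·8/429 = 600/1573
take √, sign +1: I = 0.17422334

0.174223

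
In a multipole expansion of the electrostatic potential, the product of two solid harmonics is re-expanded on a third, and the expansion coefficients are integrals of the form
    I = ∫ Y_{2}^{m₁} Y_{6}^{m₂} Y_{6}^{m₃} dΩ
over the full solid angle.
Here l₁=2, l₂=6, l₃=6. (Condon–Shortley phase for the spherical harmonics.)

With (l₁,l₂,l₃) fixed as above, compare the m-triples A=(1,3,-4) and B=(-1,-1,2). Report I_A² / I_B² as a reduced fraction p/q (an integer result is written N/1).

49/12

Shared (l₁,l₂,l₃)=(2,6,6): N and (l;000)² cancel in I_A²/I_B².
A: Δ = 2!·2!·10!/15! = 1/90090; Racah Σ t=0..1: t=0:+1/725760 t=1:−1/161280 = -1/207360; ⇒ 3j(2 6 6; 1 3 -4)² = 7/286, sgn -1
B: Δ = 2!·2!·10!/15! = 1/90090; Racah Σ t=1..2: t=1:−1/34560 t=2:+1/60480 = -1/80640; ⇒ 3j(2 6 6; -1 -1 2)² = 6/1001, sgn -1
I_A²/I_B² = (7/286)/(6/1001) = 49/12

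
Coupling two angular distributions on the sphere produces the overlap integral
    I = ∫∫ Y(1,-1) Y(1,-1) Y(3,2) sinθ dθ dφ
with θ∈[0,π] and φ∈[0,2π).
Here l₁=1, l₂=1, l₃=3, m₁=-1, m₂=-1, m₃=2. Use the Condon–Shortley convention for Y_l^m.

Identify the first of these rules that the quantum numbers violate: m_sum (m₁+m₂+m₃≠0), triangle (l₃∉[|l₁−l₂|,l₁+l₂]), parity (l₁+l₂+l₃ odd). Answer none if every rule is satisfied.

m₁+m₂+m₃ = -1 − 1 + 2 = 0  ✓
triangle: |1−1|=0 ≤ l₃=3 ≤ 1+1=2  ✗
parity: l₁+l₂+l₃ = 5 is odd

triangle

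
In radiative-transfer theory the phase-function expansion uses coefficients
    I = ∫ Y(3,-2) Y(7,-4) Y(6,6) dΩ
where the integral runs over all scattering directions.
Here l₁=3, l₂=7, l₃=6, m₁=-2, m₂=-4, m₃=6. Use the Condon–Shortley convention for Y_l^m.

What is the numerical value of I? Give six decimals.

-0.073059

Checks pass: Σm=0; 16 even; l₃=6∈[4,10].
(2·3+1)(2·7+1)(2·6+1) = 1365
Δ: 4! 2! 10! / 17! → 1/2042040
sum: t=1:−1/207360 t=2:+1/57600 t=3:−1/207360 = 1/129600
3j²(3 7 6; 0 0 0) = Δ·Π!·Σ² = 168/12155  (sign +1)
sum: t=3:−1/43545600 = -1/43545600
3j²(3 7 6; -2 -4 6) = Δ·Π!·Σ² = 11/3094  (sign -1)
combine: 4πI² = 1365·168/12155·11/3094 = 252/3757
take √, sign -1: I = -0.07305917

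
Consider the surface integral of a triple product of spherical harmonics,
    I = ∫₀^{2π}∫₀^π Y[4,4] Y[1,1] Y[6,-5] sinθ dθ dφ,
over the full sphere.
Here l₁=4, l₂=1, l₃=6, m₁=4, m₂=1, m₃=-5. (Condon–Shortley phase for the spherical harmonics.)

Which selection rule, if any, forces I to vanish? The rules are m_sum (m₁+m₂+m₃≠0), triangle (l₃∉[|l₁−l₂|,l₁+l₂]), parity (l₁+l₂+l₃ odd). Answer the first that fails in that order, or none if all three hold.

triangle

azimuthal sum: 4 + 1 − 5 = 0  ✓
3 ≤ 6 ≤ 5 (triangle on l)  ✗
L = 4 + 1 + 6 = 11 (odd)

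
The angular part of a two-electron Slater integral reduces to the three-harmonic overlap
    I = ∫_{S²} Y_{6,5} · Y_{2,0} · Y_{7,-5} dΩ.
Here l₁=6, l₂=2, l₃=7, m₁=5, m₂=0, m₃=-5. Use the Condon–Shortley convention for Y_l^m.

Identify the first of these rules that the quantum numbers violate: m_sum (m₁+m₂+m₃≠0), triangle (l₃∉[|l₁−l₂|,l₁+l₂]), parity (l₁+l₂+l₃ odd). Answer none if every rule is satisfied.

parity

m₁+m₂+m₃ = 5 + 0 − 5 = 0  ✓
triangle: |6−2|=4 ≤ l₃=7 ≤ 6+2=8  ✓
parity: l₁+l₂+l₃ = 15 is odd  ✗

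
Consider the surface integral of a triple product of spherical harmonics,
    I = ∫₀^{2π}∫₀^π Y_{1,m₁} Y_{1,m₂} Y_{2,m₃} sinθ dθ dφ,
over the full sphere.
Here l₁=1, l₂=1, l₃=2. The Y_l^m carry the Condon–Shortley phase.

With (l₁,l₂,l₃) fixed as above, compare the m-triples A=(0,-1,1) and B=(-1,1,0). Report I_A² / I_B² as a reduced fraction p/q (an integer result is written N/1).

3/1

Same 1,1,2: normalisation and zero-m 3j drop out of the ratio.
A: Δ: 0! 2! 2! / 5! → 1/30; sum: t=0:+1/2 = 1/2; 3j²(1 1 2; 0 -1 1) = Δ·Π!·Σ² = 1/10  (sign -1)
B: Δ: 0! 2! 2! / 5! → 1/30; sum: t=0:+1/4 = 1/4; 3j²(1 1 2; -1 1 0) = Δ·Π!·Σ² = 1/30  (sign +1)
I_A²/I_B² = (1/10)/(1/30) = 3/1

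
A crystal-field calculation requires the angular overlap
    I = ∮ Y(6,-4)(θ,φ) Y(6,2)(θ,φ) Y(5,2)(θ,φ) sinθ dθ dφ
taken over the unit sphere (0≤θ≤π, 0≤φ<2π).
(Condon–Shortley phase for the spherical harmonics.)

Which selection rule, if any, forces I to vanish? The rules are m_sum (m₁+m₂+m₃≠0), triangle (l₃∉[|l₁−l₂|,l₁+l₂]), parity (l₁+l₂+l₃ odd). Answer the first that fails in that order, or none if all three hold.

m₁+m₂+m₃ = -4 + 2 + 2 = 0  ✓
triangle: |6−6|=0 ≤ l₃=5 ≤ 6+6=12  ✓
parity: l₁+l₂+l₃ = 17 is odd  ✗

parity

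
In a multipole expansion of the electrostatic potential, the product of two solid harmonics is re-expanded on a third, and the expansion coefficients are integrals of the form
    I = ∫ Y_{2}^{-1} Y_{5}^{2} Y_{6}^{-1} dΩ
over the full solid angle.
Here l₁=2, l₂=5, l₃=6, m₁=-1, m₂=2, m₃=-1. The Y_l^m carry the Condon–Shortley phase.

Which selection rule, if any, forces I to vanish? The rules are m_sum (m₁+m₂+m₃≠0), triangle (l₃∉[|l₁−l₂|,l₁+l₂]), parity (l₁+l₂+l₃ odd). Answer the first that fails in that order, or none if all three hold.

parity

azimuthal sum: -1 + 2 − 1 = 0  ✓
3 ≤ 6 ≤ 7 (triangle on l)  ✓
L = 2 + 5 + 6 = 13 (odd)  ✗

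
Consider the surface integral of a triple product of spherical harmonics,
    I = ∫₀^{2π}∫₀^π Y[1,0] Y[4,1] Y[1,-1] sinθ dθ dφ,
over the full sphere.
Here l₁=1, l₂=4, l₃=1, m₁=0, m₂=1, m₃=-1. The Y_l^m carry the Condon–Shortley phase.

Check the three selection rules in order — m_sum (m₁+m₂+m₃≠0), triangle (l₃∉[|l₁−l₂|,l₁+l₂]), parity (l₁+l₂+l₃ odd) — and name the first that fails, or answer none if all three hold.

triangle

m₁+m₂+m₃ = 0 + 1 − 1 = 0  ✓
triangle: |1−4|=3 ≤ l₃=1 ≤ 1+4=5  ✗
parity: l₁+l₂+l₃ = 6 is even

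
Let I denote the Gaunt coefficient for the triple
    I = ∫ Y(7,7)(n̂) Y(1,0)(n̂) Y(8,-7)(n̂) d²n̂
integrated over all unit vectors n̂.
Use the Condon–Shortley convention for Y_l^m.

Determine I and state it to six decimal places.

Checks pass: Σm=0; 16 even; l₃=8∈[6,8].
(2·7+1)(2·1+1)(2·8+1) = 765
Δ: 0! 14! 2! / 17! → 1/2040
sum: t=0:+1/25401600 = 1/25401600
3j²(7 1 8; 0 0 0) = Δ·Π!·Σ² = 8/255  (sign +1)
sum: t=0:+1/87178291200 = 1/87178291200
3j²(7 1 8; 7 0 -7) = Δ·Π!·Σ² = 1/136  (sign -1)
combine: 4πI² = 765·8/255·1/136 = 3/17
take √, sign -1: I = -0.11850352

-0.118504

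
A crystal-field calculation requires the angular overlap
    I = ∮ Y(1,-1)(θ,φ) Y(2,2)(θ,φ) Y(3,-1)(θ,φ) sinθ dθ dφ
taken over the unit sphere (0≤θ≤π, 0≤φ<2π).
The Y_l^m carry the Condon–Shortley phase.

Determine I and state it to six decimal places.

m-sum 0 ✓  L=6 even ✓  1≤3≤3 ✓
Π(2lᵢ+1) = 3×5×7 = 105
triangle coeff Δ(1,2,3) = 1/105
Σ_t [0,0]: t=0:+1/4 = 1/4
(3j)²=3/35 [(1 2 3; 0 0 0)], sign=-1
Σ_t [0,0]: t=0:+1/48 = 1/48
(3j)²=1/105 [(1 2 3; -1 2 -1)], sign=+1
⇒ 4πI² = 3/35
I = (-1)√(3/35/(4π)) = -0.08258890

-0.082589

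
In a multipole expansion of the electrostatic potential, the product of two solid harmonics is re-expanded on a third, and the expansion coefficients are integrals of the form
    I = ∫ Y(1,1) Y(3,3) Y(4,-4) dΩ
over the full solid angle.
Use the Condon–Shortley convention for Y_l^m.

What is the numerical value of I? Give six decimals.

Checks pass: Σm=0; 8 even; l₃=4∈[2,4].
(2·1+1)(2·3+1)(2·4+1) = 189
Δ: 0! 2! 6! / 9! → 1/252
sum: t=0:+1/36 = 1/36
3j²(1 3 4; 0 0 0) = Δ·Π!·Σ² = 4/63  (sign +1)
sum: t=0:+1/1440 = 1/1440
3j²(1 3 4; 1 3 -4) = Δ·Π!·Σ² = 1/9  (sign +1)
combine: 4πI² = 189·4/63·1/9 = 4/3
take √, sign +1: I = 0.32573501

0.325735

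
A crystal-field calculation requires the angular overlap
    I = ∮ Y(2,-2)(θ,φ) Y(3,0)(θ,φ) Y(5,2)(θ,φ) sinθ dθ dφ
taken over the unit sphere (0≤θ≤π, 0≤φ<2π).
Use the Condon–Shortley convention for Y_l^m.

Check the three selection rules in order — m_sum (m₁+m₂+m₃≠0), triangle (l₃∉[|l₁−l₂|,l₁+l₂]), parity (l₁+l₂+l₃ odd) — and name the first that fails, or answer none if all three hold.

none

m₁+m₂+m₃ = -2 + 0 + 2 = 0  ✓
triangle: |2−3|=1 ≤ l₃=5 ≤ 2+3=5  ✓
parity: l₁+l₂+l₃ = 10 is even  ✓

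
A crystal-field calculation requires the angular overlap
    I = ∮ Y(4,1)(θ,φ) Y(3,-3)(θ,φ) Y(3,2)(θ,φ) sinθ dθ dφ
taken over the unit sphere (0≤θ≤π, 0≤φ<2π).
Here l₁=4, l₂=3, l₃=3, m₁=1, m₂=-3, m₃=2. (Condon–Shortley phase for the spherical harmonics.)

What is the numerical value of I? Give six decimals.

0.140463

Checks pass: Σm=0; 10 even; l₃=3∈[1,7].
(2·4+1)(2·3+1)(2·3+1) = 441
Δ: 4! 4! 2! / 11! → 1/34650
sum: t=1:−1/72 t=2:+1/16 t=3:−1/72 = 5/144
3j²(4 3 3; 0 0 0) = Δ·Π!·Σ² = 2/77  (sign -1)
sum: t=0:+1/288 = 1/288
3j²(4 3 3; 1 -3 2) = Δ·Π!·Σ² = 5/231  (sign -1)
combine: 4πI² = 441·2/77·5/231 = 30/121
take √, sign +1: I = 0.14046335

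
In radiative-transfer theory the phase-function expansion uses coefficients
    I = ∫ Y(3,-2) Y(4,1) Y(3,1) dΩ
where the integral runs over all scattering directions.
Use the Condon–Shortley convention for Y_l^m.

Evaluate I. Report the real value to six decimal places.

0.145070

Rules hold: Σm=0, L=10 even, 1≤3≤7.
N = 7·9·7 = 441
Δ = 4!·2!·4!/11! = 1/34650
Racah Σ t=1..3: t=1:−1/72 t=2:+1/16 t=3:−1/72 = 5/144
⇒ 3j(3 4 3; 0 0 0)² = 2/77, sgn -1
Racah Σ t=3..4: t=3:−1/48 t=4:+1/144 = -1/72
⇒ 3j(3 4 3; -2 1 1)² = 16/693, sgn -1
4πI² = N·(3j₀)²·(3jₘ)² = 32/121
I = +1·√(0.264463/4π) = 0.14506992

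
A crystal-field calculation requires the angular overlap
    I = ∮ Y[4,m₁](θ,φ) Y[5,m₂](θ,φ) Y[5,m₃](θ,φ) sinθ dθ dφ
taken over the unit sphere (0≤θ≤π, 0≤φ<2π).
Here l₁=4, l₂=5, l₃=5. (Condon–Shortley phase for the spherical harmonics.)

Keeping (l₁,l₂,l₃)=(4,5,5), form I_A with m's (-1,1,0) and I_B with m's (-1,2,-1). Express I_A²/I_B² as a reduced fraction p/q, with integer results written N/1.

6/35

l's match ⇒ only the (l;m) 3-j factors differ between A and B.
A: triangle coeff Δ(4,5,5) = 1/3153150; Σ_t [1,4]: t=1:−1/17280 t=2:+1/1152 t=3:−1/864 t=4:+1/6912 = -7/34560; (3j)²=1/429 [(4 5 5; -1 1 0)], sign=+1
B: triangle coeff Δ(4,5,5) = 1/3153150; Σ_t [1,4]: t=1:−1/103680 t=2:+1/2880 t=3:−1/1152 t=4:+1/5184 = -7/20736; (3j)²=35/2574 [(4 5 5; -1 2 -1)], sign=-1
I_A²/I_B² = (1/429)/(35/2574) = 6/35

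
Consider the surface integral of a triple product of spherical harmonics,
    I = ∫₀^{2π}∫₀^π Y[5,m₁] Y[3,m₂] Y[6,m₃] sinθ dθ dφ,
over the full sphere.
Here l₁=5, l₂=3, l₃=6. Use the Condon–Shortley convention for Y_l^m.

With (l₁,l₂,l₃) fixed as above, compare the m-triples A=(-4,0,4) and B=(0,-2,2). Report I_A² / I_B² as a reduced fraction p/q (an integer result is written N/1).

45/14

Same 5,3,6: normalisation and zero-m 3j drop out of the ratio.
A: Δ: 2! 8! 4! / 15! → 1/675675; sum: t=1:−1/161280 t=2:+1/60480 = 1/96768; 3j²(5 3 6; -4 0 4) = Δ·Π!·Σ² = 15/1001  (sign +1)
B: Δ: 2! 8! 4! / 15! → 1/675675; sum: t=0:+1/8640 t=1:−1/13824 = 1/23040; 3j²(5 3 6; 0 -2 2) = Δ·Π!·Σ² = 2/429  (sign +1)
I_A²/I_B² = (15/1001)/(2/429) = 45/14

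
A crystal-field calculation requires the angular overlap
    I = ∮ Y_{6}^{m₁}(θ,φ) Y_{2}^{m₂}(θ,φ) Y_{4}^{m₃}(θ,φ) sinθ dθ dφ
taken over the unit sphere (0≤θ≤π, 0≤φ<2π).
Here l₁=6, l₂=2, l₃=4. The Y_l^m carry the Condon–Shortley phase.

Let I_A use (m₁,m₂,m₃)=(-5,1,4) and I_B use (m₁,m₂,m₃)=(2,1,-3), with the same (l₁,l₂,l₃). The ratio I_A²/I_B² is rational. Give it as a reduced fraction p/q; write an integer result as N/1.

165/32

Same 6,2,4: normalisation and zero-m 3j drop out of the ratio.
A: Δ: 4! 8! 0! / 13! → 1/6435; sum: t=3:−1/241920 = -1/241920; 3j²(6 2 4; -5 1 4) = Δ·Π!·Σ² = 1/39  (sign -1)
B: Δ: 4! 8! 0! / 13! → 1/6435; sum: t=3:−1/30240 = -1/30240; 3j²(6 2 4; 2 1 -3) = Δ·Π!·Σ² = 32/6435  (sign +1)
I_A²/I_B² = (1/39)/(32/6435) = 165/32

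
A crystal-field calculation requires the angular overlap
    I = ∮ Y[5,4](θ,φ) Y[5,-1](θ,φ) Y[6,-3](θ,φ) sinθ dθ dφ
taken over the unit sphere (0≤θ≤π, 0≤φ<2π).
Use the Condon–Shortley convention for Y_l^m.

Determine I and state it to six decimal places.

-0.020582

m-sum 0 ✓  L=16 even ✓  0≤6≤10 ✓
Π(2lᵢ+1) = 11×11×13 = 1573
triangle coeff Δ(5,5,6) = 1/28588560
Σ_t [0,4]: t=0:+1/345600 t=1:−1/13824 t=2:+1/5184 t=3:−1/13824 t=4:+1/345600 = 7/129600
(3j)²=80/7293 [(5 5 6; 0 0 0)], sign=+1
Σ_t [0,1]: t=0:+1/138240 t=1:−1/155520 = 1/1244160
(3j)²=3/9724 [(5 5 6; 4 -1 -3)], sign=-1
⇒ 4πI² = 20/3757
I = (-1)√(20/3757/(4π)) = -0.02058209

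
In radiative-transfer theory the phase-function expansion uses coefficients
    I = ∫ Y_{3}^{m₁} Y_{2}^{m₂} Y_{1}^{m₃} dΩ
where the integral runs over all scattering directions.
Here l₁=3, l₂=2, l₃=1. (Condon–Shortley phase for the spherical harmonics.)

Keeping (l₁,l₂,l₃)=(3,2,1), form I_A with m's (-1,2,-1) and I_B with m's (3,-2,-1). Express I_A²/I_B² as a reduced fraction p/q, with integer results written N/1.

Shared (l₁,l₂,l₃)=(3,2,1): N and (l;000)² cancel in I_A²/I_B².
A: Δ = 4!·2!·0!/7! = 1/105; Racah Σ t=4..4: t=4:+1/48 = 1/48; ⇒ 3j(3 2 1; -1 2 -1)² = 1/105, sgn +1
B: Δ = 4!·2!·0!/7! = 1/105; Racah Σ t=0..0: t=0:+1/48 = 1/48; ⇒ 3j(3 2 1; 3 -2 -1)² = 1/7, sgn +1
I_A²/I_B² = (1/105)/(1/7) = 1/15

1/15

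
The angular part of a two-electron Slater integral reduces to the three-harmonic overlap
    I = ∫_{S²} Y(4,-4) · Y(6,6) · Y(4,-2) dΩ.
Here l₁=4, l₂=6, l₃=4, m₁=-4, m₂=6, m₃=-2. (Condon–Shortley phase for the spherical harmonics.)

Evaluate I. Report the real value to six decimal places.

Rules hold: Σm=0, L=14 even, 2≤4≤10.
N = 9·13·9 = 1053
Δ = 6!·2!·6!/15! = 1/1261260
Racah Σ t=2..4: t=2:+1/4608 t=3:−1/1296 t=4:+1/4608 = -7/20736
⇒ 3j(4 6 4; 0 0 0)² = 20/1287, sgn -1
Racah Σ t=6..6: t=6:+1/1036800 = 1/1036800
⇒ 3j(4 6 4; -4 6 -2)² = 4/195, sgn +1
4πI² = N·(3j₀)²·(3jₘ)² = 48/143
I = -1·√(0.335664/4π) = -0.16343598

-0.163436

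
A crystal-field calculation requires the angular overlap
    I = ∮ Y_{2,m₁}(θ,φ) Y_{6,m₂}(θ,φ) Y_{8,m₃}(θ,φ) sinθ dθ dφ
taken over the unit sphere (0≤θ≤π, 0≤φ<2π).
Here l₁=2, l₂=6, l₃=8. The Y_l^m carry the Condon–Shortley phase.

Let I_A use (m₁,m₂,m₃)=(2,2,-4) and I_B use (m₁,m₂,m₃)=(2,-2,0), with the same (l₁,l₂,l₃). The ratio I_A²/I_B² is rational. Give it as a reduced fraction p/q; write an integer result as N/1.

l's match ⇒ only the (l;m) 3-j factors differ between A and B.
A: triangle coeff Δ(2,6,8) = 1/30940; Σ_t [0,0]: t=0:+1/23224320 = 1/23224320; (3j)²=99/6188 [(2 6 8; 2 2 -4)], sign=+1
B: triangle coeff Δ(2,6,8) = 1/30940; Σ_t [0,0]: t=0:+1/23224320 = 1/23224320; (3j)²=1/442 [(2 6 8; 2 -2 0)], sign=+1
I_A²/I_B² = (99/6188)/(1/442) = 99/14

99/14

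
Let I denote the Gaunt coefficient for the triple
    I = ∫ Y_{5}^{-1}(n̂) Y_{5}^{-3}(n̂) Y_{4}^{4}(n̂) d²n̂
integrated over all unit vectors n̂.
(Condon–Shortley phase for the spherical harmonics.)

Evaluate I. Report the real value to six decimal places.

-0.168084

Rules hold: Σm=0, L=14 even, 0≤4≤10.
N = 11·11·9 = 1089
Δ = 6!·4!·4!/15! = 1/3153150
Racah Σ t=1..5: t=1:−1/69120 t=2:+1/1728 t=3:−1/576 t=4:+1/1728 t=5:−1/69120 = -7/11520
⇒ 3j(5 5 4; 0 0 0)² = 2/143, sgn -1
Racah Σ t=2..2: t=2:+1/27648 = 1/27648
⇒ 3j(5 5 4; -1 -3 4)² = 10/429, sgn +1
4πI² = N·(3j₀)²·(3jₘ)² = 60/169
I = -1·√(0.35503/4π) = -0.16808437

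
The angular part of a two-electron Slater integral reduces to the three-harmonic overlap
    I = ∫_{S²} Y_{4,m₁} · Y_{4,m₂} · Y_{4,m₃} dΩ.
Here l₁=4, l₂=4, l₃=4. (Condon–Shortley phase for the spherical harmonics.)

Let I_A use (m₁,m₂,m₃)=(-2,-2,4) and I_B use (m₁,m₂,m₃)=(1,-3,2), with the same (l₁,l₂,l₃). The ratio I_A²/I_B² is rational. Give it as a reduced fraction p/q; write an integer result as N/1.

Same 4,4,4: normalisation and zero-m 3j drop out of the ratio.
A: Δ: 4! 4! 4! / 13! → 1/450450; sum: t=2:+1/2304 = 1/2304; 3j²(4 4 4; -2 -2 4) = Δ·Π!·Σ² = 5/143  (sign +1)
B: Δ: 4! 4! 4! / 13! → 1/450450; sum: t=0:+1/864 t=1:−1/576 = -1/1728; 3j²(4 4 4; 1 -3 2) = Δ·Π!·Σ² = 5/1287  (sign -1)
I_A²/I_B² = (5/143)/(5/1287) = 9/1

9/1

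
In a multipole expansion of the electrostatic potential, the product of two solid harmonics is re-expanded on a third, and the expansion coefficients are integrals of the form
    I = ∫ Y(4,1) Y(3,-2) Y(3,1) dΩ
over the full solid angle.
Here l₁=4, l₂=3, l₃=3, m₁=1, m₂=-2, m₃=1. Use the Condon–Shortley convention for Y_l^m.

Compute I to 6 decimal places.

0.145070

Checks pass: Σm=0; 10 even; l₃=3∈[1,7].
(2·4+1)(2·3+1)(2·3+1) = 441
Δ: 4! 4! 2! / 11! → 1/34650
sum: t=1:−1/72 t=2:+1/16 t=3:−1/72 = 5/144
3j²(4 3 3; 0 0 0) = Δ·Π!·Σ² = 2/77  (sign -1)
sum: t=0:+1/144 t=1:−1/48 = -1/72
3j²(4 3 3; 1 -2 1) = Δ·Π!·Σ² = 16/693  (sign -1)
combine: 4πI² = 441·2/77·16/693 = 32/121
take √, sign +1: I = 0.14506992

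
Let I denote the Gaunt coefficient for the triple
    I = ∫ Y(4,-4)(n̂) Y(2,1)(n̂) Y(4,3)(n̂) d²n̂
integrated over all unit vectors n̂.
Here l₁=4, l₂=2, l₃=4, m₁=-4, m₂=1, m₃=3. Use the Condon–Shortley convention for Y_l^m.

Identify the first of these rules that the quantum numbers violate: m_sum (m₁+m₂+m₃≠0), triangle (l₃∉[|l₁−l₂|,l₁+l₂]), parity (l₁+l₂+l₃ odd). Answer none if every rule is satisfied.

azimuthal sum: -4 + 1 + 3 = 0  ✓
2 ≤ 4 ≤ 6 (triangle on l)  ✓
L = 4 + 2 + 4 = 10 (even)  ✓

none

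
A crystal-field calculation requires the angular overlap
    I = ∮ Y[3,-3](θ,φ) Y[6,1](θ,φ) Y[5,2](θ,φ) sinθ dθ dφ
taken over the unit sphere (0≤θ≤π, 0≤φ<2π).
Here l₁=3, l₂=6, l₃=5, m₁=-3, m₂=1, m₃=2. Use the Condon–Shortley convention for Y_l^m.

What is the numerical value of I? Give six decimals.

m-sum 0 ✓  L=14 even ✓  3≤5≤9 ✓
Π(2lᵢ+1) = 7×13×11 = 1001
triangle coeff Δ(3,6,5) = 1/675675
Σ_t [1,3]: t=1:−1/8640 t=2:+1/2304 t=3:−1/8640 = 7/34560
(3j)²=7/429 [(3 6 5; 0 0 0)], sign=-1
Σ_t [4,4]: t=4:+1/34560 = 1/34560
(3j)²=7/429 [(3 6 5; -3 1 2)], sign=-1
⇒ 4πI² = 343/1287
I = (+1)√(343/1287/(4π)) = 0.14563067

0.145631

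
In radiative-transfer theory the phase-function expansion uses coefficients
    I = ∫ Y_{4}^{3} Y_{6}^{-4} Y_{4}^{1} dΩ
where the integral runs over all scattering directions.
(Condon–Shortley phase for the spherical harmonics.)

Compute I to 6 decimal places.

Checks pass: Σm=0; 14 even; l₃=4∈[2,10].
(2·4+1)(2·6+1)(2·4+1) = 1053
Δ: 6! 2! 6! / 15! → 1/1261260
sum: t=2:+1/4608 t=3:−1/1296 t=4:+1/4608 = -7/20736
3j²(4 6 4; 0 0 0) = Δ·Π!·Σ² = 20/1287  (sign -1)
sum: t=0:+1/34560 t=1:−1/28800 = -1/172800
3j²(4 6 4; 3 -4 1) = Δ·Π!·Σ² = 1/1430  (sign +1)
combine: 4πI² = 1053·20/1287·1/1430 = 18/1573
take √, sign -1: I = -0.03017637

-0.030176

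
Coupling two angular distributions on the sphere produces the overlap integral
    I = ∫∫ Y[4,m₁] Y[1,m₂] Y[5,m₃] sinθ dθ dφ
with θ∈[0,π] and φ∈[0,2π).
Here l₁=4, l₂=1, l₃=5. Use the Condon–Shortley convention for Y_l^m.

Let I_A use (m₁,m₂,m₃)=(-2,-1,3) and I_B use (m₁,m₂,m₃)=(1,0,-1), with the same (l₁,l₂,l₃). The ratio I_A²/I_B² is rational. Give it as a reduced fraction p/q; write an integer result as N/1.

Shared (l₁,l₂,l₃)=(4,1,5): N and (l;000)² cancel in I_A²/I_B².
A: Δ = 0!·8!·2!/11! = 1/495; Racah Σ t=0..0: t=0:+1/2880 = 1/2880; ⇒ 3j(4 1 5; -2 -1 3)² = 28/495, sgn +1
B: Δ = 0!·8!·2!/11! = 1/495; Racah Σ t=0..0: t=0:+1/720 = 1/720; ⇒ 3j(4 1 5; 1 0 -1)² = 8/165, sgn +1
I_A²/I_B² = (28/495)/(8/165) = 7/6

7/6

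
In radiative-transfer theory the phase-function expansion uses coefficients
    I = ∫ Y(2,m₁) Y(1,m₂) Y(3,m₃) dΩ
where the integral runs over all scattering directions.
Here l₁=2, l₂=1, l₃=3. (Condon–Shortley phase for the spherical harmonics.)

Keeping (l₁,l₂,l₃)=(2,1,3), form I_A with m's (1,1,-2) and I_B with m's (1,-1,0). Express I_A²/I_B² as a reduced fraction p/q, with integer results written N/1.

10/3

l's match ⇒ only the (l;m) 3-j factors differ between A and B.
A: triangle coeff Δ(2,1,3) = 1/105; Σ_t [0,0]: t=0:+1/12 = 1/12; (3j)²=2/21 [(2 1 3; 1 1 -2)], sign=-1
B: triangle coeff Δ(2,1,3) = 1/105; Σ_t [0,0]: t=0:+1/12 = 1/12; (3j)²=1/35 [(2 1 3; 1 -1 0)], sign=-1
I_A²/I_B² = (2/21)/(1/35) = 10/3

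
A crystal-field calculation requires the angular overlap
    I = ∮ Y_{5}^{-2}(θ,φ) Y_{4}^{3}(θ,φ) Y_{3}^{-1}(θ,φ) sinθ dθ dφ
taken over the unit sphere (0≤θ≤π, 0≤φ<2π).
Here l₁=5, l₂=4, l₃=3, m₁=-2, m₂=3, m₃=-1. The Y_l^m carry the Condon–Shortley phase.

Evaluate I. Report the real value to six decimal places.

-0.171363

m-sum 0 ✓  L=12 even ✓  1≤3≤9 ✓
Π(2lᵢ+1) = 11×9×7 = 693
triangle coeff Δ(5,4,3) = 1/180180
Σ_t [2,4]: t=2:+1/576 t=3:−1/144 t=4:+1/576 = -1/288
(3j)²=20/1001 [(5 4 3; 0 0 0)], sign=+1
Σ_t [5,6]: t=5:−1/960 t=6:+1/4320 = -7/8640
(3j)²=343/12870 [(5 4 3; -2 3 -1)], sign=-1
⇒ 4πI² = 686/1859
I = (-1)√(686/1859/(4π)) = -0.17136315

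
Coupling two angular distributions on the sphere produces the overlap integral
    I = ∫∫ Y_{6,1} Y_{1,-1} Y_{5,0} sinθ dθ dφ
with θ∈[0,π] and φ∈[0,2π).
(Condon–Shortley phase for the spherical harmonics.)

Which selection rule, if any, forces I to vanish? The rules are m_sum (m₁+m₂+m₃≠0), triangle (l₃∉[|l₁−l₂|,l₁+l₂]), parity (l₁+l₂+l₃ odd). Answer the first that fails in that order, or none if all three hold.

none

azimuthal sum: 1 − 1 + 0 = 0  ✓
5 ≤ 5 ≤ 7 (triangle on l)  ✓
L = 6 + 1 + 5 = 12 (even)  ✓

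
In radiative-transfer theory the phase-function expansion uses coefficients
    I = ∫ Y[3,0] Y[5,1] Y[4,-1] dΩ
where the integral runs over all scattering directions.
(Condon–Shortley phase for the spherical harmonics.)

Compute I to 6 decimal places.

-0.115089

m-sum 0 ✓  L=12 even ✓  2≤4≤8 ✓
Π(2lᵢ+1) = 7×11×9 = 693
triangle coeff Δ(3,5,4) = 1/180180
Σ_t [1,3]: t=1:−1/576 t=2:+1/144 t=3:−1/576 = 1/288
(3j)²=20/1001 [(3 5 4; 0 0 0)], sign=+1
Σ_t [1,3]: t=1:−1/1440 t=2:+1/192 t=3:−1/432 = 19/8640
(3j)²=361/30030 [(3 5 4; 0 1 -1)], sign=-1
⇒ 4πI² = 2166/13013
I = (-1)√(2166/13013/(4π)) = -0.11508947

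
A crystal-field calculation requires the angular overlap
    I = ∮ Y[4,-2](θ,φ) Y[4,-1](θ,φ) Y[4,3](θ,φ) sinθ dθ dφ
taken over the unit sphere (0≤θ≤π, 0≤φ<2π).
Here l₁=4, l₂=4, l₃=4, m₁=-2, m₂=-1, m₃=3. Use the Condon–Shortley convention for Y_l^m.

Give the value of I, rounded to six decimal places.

Checks pass: Σm=0; 12 even; l₃=4∈[0,8].
(2·4+1)(2·4+1)(2·4+1) = 729
Δ: 4! 4! 4! / 13! → 1/450450
sum: t=0:+1/13824 t=1:−1/216 t=2:+1/64 t=3:−1/216 t=4:+1/13824 = 5/768
3j²(4 4 4; 0 0 0) = Δ·Π!·Σ² = 18/1001  (sign +1)
sum: t=2:+1/576 t=3:−1/864 = 1/1728
3j²(4 4 4; -2 -1 3) = Δ·Π!·Σ² = 5/1287  (sign -1)
combine: 4πI² = 729·18/1001·5/1287 = 7290/143143
take √, sign -1: I = -0.06366105

-0.063661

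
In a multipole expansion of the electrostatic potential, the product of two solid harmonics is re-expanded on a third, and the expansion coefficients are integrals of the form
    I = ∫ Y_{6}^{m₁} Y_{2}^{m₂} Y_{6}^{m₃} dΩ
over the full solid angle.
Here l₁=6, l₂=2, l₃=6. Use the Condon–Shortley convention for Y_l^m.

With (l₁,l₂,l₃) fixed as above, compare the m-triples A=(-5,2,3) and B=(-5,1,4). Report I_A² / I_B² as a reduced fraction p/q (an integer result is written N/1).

10/27

l's match ⇒ only the (l;m) 3-j factors differ between A and B.
A: triangle coeff Δ(6,2,6) = 1/90090; Σ_t [2,2]: t=2:+1/1451520 = 1/1451520; (3j)²=1/91 [(6 2 6; -5 2 3)], sign=-1
B: triangle coeff Δ(6,2,6) = 1/90090; Σ_t [1,2]: t=1:−1/7257600 t=2:+1/725760 = 1/806400; (3j)²=27/910 [(6 2 6; -5 1 4)], sign=+1
I_A²/I_B² = (1/91)/(27/910) = 10/27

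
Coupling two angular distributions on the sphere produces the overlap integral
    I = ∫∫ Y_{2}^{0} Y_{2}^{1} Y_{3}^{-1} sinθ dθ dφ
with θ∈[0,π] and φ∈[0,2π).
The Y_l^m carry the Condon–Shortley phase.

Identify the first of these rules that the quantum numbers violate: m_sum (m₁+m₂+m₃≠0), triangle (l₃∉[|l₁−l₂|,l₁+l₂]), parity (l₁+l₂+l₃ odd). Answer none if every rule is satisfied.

parity

azimuthal sum: 0 + 1 − 1 = 0  ✓
0 ≤ 3 ≤ 4 (triangle on l)  ✓
L = 2 + 2 + 3 = 7 (odd)  ✗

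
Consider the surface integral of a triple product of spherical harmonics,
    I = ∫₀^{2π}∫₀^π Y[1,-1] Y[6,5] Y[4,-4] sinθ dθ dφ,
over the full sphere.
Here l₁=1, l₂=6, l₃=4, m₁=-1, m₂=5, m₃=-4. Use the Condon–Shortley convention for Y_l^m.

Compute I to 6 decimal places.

0.000000

|1−6|≤4≤1+6 violated ⇒ I = 0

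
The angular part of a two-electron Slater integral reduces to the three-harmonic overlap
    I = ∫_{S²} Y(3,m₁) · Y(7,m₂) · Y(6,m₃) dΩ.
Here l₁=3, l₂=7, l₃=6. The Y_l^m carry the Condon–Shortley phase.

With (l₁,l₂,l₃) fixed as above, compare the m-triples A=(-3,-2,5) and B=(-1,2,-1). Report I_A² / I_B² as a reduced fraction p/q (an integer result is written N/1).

1375/6962

l's match ⇒ only the (l;m) 3-j factors differ between A and B.
A: triangle coeff Δ(3,7,6) = 1/2042040; Σ_t [4,4]: t=4:+1/17418240 = 1/17418240; (3j)²=25/12376 [(3 7 6; -3 -2 5)], sign=-1
B: triangle coeff Δ(3,7,6) = 1/2042040; Σ_t [2,4]: t=2:+1/241920 t=3:−1/103680 t=4:+1/691200 = -59/14515200; (3j)²=3481/340340 [(3 7 6; -1 2 -1)], sign=+1
I_A²/I_B² = (25/12376)/(3481/340340) = 1375/6962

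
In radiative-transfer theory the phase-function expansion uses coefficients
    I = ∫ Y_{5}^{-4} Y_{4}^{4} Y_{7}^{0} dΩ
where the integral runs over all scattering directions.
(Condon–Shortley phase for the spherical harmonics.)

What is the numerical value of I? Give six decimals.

-0.041736

Rules hold: Σm=0, L=16 even, 1≤7≤9.
N = 11·9·15 = 1485
Δ = 2!·8!·6!/17! = 1/6126120
Racah Σ t=0..2: t=0:+1/69120 t=1:−1/20736 t=2:+1/69120 = -1/51840
⇒ 3j(5 4 7; 0 0 0)² = 280/21879, sgn +1
Racah Σ t=2..2: t=2:+1/7257600 = 1/7257600
⇒ 3j(5 4 7; -4 4 0)² = 14/12155, sgn -1
4πI² = N·(3j₀)²·(3jₘ)² = 11760/537251
I = -1·√(0.0218892/4π) = -0.04173593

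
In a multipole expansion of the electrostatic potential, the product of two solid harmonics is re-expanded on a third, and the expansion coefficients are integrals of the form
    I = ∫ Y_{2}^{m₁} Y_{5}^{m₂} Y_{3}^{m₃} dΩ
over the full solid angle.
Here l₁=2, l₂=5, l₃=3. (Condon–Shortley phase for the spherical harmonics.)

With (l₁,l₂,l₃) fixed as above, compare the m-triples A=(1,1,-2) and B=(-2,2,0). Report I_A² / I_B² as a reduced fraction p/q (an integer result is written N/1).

Same 2,5,3: normalisation and zero-m 3j drop out of the ratio.
A: Δ: 4! 0! 6! / 11! → 1/2310; sum: t=1:−1/720 = -1/720; 3j²(2 5 3; 1 1 -2) = Δ·Π!·Σ² = 4/385  (sign +1)
B: Δ: 4! 0! 6! / 11! → 1/2310; sum: t=4:+1/864 = 1/864; 3j²(2 5 3; -2 2 0) = Δ·Π!·Σ² = 1/66  (sign -1)
I_A²/I_B² = (4/385)/(1/66) = 24/35

24/35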